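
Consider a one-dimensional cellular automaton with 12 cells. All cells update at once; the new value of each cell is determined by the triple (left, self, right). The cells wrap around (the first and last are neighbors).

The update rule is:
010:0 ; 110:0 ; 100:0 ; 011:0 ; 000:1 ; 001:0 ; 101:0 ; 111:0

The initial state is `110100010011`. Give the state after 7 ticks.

000001000000
111100011111
000001000000  (repeats tick 1; period 2)
tick 7: 000001000000

000001000000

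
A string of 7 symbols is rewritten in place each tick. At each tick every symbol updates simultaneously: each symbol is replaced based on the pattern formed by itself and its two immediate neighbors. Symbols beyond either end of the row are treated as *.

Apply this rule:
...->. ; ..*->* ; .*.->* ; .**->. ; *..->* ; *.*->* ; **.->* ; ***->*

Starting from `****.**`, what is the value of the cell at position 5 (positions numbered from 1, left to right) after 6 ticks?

*

tick 1: *****.*
tick 2: ******.
tick 3: *******
tick 4: *******  (fixed point — unchanged through tick 6)
position 5 holds *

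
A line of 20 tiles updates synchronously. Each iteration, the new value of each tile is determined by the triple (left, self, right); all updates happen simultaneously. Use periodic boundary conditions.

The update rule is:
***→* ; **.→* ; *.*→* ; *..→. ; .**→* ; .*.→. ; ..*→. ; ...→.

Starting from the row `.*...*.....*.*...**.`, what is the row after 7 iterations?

.................**.

............*....**.
.................**.
.................**.  (fixed point — unchanged through iteration 7)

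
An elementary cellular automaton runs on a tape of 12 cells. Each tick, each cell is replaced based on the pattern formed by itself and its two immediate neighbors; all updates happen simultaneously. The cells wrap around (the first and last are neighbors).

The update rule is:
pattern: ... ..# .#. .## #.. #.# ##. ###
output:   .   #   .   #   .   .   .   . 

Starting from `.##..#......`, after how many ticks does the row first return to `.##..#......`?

tick 1: ##..#.......
tick 2: #..#.......#
tick 3: ..#.......##
tick 4: .#.......##.
tick 5: #.......##..
tick 6: .......##..#
tick 7: ......##..#.
tick 8: .....##..#..
tick 9: ....##..#...
tick 10: ...##..#....
tick 11: ..##..#.....
tick 12: .##..#......

12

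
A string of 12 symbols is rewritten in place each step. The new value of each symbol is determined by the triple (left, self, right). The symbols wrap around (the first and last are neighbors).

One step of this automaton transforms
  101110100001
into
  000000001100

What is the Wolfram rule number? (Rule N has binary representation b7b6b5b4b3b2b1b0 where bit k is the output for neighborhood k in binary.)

1

position 3: 111 → 0  (bit 7 = 0)
position 0: 110 → 0  (bit 6 = 0)
position 1: 101 → 0  (bit 5 = 0)
position 7: 100 → 0  (bit 4 = 0)
position 2: 011 → 0  (bit 3 = 0)
position 6: 010 → 0  (bit 2 = 0)
position 10: 001 → 0  (bit 1 = 0)
position 8: 000 → 1  (bit 0 = 1)
bits b7..b0 = 00000001 = 1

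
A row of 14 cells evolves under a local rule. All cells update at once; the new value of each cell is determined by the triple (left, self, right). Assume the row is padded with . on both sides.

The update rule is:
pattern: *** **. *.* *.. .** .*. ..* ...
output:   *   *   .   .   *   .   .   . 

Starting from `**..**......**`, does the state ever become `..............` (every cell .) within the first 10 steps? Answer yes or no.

**..**......**  (fixed point — unchanged through step 10)
step 10 is **..**......**, still not uniform .

no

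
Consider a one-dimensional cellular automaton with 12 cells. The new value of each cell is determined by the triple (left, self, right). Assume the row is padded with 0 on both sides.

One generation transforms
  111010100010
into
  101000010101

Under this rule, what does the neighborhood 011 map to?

1

At position 0 the neighborhood is 011; the next row has 1 there.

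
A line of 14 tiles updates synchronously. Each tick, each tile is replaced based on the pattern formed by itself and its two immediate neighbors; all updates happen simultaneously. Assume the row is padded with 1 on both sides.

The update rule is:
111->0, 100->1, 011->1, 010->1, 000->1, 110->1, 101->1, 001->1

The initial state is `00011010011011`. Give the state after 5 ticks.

11111111111110
00000000000011
11111111111110  (repeats tick 1; period 2)
tick 5: 11111111111110

11111111111110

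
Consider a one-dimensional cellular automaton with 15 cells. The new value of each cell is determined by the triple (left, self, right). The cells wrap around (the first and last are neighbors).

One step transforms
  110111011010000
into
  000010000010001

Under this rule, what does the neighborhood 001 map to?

At position 14 the neighborhood is 001; the next row has 1 there.

1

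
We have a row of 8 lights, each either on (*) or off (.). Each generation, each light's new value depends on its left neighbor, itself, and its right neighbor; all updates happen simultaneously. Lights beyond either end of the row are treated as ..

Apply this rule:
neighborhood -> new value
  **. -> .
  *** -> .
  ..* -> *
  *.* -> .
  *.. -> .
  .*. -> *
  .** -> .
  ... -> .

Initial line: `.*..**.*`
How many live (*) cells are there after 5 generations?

**.*...*
...*..**
..**.*..
.*...*..
**..**..
count of *: 4

4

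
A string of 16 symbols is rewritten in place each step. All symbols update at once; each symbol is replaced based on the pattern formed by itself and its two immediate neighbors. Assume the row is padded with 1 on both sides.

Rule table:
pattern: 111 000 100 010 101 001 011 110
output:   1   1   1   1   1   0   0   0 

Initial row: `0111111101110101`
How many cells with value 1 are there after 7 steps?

11

1011111010101110
0101110111110101
1110101011101110
1101111101010101
1010111011111110
0111010101111101
1010111110111010
count of 1: 11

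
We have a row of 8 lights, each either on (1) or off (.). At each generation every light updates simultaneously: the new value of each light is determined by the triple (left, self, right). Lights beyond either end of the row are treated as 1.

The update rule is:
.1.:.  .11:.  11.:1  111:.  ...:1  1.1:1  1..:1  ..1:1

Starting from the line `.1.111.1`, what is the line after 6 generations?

1.1..11.
11.11.11
.11.11..
1.11.111
11.11...
.11.1111

.11.1111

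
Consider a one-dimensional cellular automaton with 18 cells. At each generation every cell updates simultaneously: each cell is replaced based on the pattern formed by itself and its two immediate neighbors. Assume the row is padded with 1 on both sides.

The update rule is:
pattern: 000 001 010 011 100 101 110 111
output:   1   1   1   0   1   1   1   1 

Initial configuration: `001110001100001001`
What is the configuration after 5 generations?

generation 1: 110111110111111110
generation 2: 111011111011111111
generation 3: 111101111101111111
generation 4: 111110111110111111
generation 5: 111111011111011111

111111011111011111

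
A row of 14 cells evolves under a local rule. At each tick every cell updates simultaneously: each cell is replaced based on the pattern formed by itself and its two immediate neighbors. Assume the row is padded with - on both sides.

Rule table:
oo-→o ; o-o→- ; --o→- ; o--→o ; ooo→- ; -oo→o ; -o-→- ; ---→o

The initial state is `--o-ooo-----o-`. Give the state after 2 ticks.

-oo---o---oo--

tick 1: o---o-ooooo--o
tick 2: -oo---o---oo--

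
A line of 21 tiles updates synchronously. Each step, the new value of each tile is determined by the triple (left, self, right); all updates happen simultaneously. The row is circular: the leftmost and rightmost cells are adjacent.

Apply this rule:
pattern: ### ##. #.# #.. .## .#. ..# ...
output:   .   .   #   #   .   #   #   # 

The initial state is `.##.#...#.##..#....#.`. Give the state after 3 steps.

#..#######..#########

#..#######..#########
.##.......##.........
#..#######..#########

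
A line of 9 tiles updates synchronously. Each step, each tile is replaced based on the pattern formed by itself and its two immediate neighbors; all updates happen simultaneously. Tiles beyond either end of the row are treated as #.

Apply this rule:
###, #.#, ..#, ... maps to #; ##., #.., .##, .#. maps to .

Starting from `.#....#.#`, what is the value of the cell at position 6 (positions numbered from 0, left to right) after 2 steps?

step 1: #..###.#.
step 2: ..#.#.#.#
position 6 holds #

#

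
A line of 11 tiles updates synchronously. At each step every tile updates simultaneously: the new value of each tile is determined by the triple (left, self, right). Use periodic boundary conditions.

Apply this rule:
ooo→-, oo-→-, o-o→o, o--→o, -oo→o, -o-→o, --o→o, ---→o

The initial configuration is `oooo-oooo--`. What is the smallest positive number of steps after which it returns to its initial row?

22

o---oo---oo
-oooo-oooo-
oo---oo---o
--oooo-oooo
ooo---oo---
o--oooo-ooo
-ooo---oo--
oo--oooo-oo
--ooo---oo-
ooo--oooo-o
---ooo---oo
oooo--oooo-
o---ooo---o
-oooo--oooo
oo---ooo---
o-oooo--ooo
-oo---ooo--
oo-oooo--oo
--oo---ooo-
ooo-oooo--o
---oo---ooo
oooo-oooo--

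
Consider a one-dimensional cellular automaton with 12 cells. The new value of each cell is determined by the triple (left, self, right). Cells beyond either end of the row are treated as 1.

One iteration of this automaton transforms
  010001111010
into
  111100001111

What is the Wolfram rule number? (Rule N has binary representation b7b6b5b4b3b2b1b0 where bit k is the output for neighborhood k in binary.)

position 6: 111 → 0  (bit 7 = 0)
position 8: 110 → 1  (bit 6 = 1)
position 0: 101 → 1  (bit 5 = 1)
position 2: 100 → 1  (bit 4 = 1)
position 5: 011 → 0  (bit 3 = 0)
position 1: 010 → 1  (bit 2 = 1)
position 4: 001 → 0  (bit 1 = 0)
position 3: 000 → 1  (bit 0 = 1)
bits b7..b0 = 01110101 = 117

117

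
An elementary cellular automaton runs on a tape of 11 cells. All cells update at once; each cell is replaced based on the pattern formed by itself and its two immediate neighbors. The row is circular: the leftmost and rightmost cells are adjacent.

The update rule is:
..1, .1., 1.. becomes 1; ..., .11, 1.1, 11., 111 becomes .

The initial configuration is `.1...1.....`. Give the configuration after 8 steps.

111.111....
.......1..1
1.....11111
.1...1.....  (repeats step 0; period 4)
step 8: .1...1.....

.1...1.....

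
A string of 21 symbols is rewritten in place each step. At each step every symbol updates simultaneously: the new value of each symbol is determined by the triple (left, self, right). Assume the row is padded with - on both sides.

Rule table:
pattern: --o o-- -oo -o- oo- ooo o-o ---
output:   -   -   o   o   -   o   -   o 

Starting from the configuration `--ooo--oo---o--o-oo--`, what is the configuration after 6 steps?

o-oo---o--o-o--o-o--o
o-o--o-o--o-o--o-o--o
o-o--o-o--o-o--o-o--o  (fixed point — unchanged through step 6)

o-o--o-o--o-o--o-o--o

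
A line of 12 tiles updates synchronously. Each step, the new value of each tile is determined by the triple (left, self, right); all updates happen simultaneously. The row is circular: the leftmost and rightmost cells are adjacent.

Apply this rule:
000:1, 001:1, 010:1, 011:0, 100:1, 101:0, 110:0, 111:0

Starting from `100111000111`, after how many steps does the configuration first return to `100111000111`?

2

011000111000
100111000111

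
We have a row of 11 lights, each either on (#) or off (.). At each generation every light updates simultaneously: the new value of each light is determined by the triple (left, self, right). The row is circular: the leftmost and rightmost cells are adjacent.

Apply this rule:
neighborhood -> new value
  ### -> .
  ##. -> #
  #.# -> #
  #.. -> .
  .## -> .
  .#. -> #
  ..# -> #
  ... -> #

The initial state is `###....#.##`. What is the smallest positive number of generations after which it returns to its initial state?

11

generation 1: ..#.#####..
generation 2: ####....#.#
generation 3: ...#.#####.
generation 4: #####....#.
generation 5: ....#.#####
generation 6: .#####....#
generation 7: #....#.####
generation 8: #.#####....
generation 9: ##....#.###
generation 10: .#.#####...
generation 11: ###....#.##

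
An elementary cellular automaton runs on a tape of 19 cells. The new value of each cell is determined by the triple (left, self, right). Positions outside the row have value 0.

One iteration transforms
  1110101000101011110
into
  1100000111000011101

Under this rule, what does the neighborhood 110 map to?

0

At position 2 the neighborhood is 110; the next row has 0 there.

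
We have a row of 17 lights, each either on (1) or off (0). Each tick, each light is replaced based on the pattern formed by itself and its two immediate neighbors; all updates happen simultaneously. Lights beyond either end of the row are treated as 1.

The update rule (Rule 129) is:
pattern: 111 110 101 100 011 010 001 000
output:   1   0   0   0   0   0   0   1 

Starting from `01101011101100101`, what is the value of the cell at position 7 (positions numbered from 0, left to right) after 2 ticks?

00000001000000000
01111100011111110
position 7 holds 0

0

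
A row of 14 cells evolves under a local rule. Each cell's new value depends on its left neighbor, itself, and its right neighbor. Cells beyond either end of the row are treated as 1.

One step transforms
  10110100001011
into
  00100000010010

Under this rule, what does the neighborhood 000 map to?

At position 7 the neighborhood is 000; the next row has 0 there.

0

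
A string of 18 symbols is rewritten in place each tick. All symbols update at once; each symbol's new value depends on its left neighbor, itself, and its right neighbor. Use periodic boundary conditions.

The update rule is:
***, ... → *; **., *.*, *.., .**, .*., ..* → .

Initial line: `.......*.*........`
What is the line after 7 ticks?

....**..*..**....*

tick 1: ******.....*******
tick 2: *****..***..******
tick 3: ****....*....*****
tick 4: ***..**...**..****
tick 5: **......*......***
tick 6: *..****...****..**
tick 7: ....**..*..**....*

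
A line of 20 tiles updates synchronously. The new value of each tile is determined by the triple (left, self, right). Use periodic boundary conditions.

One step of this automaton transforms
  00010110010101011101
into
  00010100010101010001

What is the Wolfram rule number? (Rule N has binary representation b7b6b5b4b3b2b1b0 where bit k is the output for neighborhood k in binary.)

12

position 16: 111 → 0  (bit 7 = 0)
position 6: 110 → 0  (bit 6 = 0)
position 4: 101 → 0  (bit 5 = 0)
position 0: 100 → 0  (bit 4 = 0)
position 5: 011 → 1  (bit 3 = 1)
position 3: 010 → 1  (bit 2 = 1)
position 2: 001 → 0  (bit 1 = 0)
position 1: 000 → 0  (bit 0 = 0)
bits b7..b0 = 00001100 = 12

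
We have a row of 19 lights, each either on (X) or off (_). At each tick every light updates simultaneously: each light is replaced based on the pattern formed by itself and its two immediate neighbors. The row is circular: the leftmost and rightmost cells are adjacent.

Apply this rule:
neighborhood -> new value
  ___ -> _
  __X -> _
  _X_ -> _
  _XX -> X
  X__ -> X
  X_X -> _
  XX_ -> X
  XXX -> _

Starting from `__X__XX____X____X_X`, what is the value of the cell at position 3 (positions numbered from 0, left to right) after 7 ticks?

X__X_XXX____X______
_X___X_XX____X_____
__X____XXX____X____
___X___X_XX____X___
____X____XXX____X__
_____X___X_XX____X_
______X____XXX____X
position 3 holds _

_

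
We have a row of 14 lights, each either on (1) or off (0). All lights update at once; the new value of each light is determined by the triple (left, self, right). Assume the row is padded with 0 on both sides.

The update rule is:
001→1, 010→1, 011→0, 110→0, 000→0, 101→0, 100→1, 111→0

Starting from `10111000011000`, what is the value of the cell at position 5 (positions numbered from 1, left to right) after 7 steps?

10000100100100
11001111111110
00110000000001
01001000000011
11111100000100
00000010001110
00000111010001
position 5 holds 0

0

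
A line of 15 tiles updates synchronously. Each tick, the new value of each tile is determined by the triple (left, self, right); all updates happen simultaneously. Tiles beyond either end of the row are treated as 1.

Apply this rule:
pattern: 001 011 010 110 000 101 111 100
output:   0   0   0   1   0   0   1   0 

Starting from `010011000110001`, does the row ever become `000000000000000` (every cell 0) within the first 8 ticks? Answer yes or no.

yes

tick 1: 000001000010000
tick 2: 000000000000000
all cells are 0 at tick 2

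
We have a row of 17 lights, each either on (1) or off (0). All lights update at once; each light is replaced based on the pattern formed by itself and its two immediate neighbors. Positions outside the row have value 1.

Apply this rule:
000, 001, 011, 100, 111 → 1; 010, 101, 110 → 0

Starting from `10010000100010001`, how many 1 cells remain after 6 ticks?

13

tick 1: 01101111011101111
tick 2: 01001110011001111
tick 3: 00111101110111111
tick 4: 11111001100111111
tick 5: 11110111011111111
tick 6: 11100110011111111
count of 1: 13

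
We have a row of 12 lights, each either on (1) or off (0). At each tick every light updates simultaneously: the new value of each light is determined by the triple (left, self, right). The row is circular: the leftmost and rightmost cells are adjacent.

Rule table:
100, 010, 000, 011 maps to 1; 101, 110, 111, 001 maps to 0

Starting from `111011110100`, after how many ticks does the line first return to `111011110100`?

100010000110
111011110100

2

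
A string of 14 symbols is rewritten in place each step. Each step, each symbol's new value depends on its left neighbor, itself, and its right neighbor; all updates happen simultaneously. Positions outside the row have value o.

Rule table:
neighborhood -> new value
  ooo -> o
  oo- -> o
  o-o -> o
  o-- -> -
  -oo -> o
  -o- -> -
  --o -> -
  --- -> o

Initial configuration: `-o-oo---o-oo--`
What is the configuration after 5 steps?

oooooooooooo--

o-ooo-o--ooo--
oooooo---ooo--
oooooo-o-ooo--
ooooooo-oooo--
oooooooooooo--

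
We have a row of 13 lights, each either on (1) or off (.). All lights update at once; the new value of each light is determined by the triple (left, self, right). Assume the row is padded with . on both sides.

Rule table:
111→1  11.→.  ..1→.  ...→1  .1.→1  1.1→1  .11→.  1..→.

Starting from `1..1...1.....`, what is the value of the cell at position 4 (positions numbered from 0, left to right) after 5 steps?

1..1.1.1.1111
1..111111.11.
1...1111.1...
1.1..11.11.11
111....1..1..
position 4 holds .

.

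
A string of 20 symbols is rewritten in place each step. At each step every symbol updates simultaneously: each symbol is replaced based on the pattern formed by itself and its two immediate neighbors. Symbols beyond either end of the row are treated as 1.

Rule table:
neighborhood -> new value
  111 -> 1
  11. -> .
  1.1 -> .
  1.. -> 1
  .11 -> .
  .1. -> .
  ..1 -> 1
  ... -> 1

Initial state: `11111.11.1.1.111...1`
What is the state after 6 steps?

111.111.11...1...1..

step 1: 1111..........1.111.
step 2: 111.1111111111...1..
step 3: 11...11111111.111.11
step 4: 1.111.111111...1...1
step 5: ...1...1111.111.111.
step 6: 111.111.11...1...1..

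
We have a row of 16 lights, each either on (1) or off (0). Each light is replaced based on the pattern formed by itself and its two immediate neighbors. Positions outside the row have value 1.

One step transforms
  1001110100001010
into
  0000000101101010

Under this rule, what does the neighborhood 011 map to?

At position 3 the neighborhood is 011; the next row has 0 there.

0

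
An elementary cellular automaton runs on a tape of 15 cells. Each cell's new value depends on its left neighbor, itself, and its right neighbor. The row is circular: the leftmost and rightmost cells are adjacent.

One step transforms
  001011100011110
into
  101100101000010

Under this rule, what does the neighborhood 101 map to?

At position 3 the neighborhood is 101; the next row has 1 there.

1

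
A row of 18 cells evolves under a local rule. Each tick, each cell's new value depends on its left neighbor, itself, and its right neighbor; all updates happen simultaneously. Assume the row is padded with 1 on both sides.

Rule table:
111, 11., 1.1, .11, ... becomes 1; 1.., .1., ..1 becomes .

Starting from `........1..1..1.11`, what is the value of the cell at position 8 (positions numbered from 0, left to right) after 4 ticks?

.111111........111
1111111.111111.111
111111111111111111
111111111111111111
position 8 holds 1

1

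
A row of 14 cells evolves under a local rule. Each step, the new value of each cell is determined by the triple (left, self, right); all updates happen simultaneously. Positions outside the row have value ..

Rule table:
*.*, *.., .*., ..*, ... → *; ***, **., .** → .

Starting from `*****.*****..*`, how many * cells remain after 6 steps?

.....*.....***
***********...
...........***
***********...  (repeats step 2; period 2)
step 6: ***********...
count of *: 11

11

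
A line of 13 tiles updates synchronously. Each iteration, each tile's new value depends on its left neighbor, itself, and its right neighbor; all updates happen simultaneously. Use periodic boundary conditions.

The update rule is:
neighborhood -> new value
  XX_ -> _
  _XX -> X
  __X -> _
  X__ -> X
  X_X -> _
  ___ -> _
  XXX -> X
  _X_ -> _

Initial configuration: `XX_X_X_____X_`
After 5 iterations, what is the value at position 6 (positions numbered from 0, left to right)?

_

iteration 1: X_____X______
iteration 2: _X_____X_____
iteration 3: __X_____X____
iteration 4: ___X_____X___
iteration 5: ____X_____X__
position 6 holds _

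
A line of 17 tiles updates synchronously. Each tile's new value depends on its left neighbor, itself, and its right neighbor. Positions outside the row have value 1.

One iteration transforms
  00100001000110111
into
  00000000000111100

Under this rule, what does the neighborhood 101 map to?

1

At position 13 the neighborhood is 101; the next row has 1 there.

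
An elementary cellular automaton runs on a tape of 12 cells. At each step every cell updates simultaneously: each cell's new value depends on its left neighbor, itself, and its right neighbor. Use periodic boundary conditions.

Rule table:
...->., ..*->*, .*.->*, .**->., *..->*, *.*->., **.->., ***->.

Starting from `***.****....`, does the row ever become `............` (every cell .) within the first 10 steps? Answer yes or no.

step 1: ........*..*
step 2: *......*****
step 3: .*....*.....
step 4: ***..***....
step 5: ...**...*..*
step 6: *.*..*.*****
step 7: ..****......
step 8: .*....*.....  (repeats step 3; period 5)
step 10: ...**...*..*
step 10 is ...**...*..*, still not uniform .

no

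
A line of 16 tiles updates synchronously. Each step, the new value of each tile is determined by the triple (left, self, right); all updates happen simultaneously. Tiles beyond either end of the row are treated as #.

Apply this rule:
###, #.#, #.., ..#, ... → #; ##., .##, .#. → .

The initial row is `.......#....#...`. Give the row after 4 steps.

#######.####.###
######.#.##.#.##
#####.#.#..#.#.#
####.#.#.##.#.#.

####.#.#.##.#.#.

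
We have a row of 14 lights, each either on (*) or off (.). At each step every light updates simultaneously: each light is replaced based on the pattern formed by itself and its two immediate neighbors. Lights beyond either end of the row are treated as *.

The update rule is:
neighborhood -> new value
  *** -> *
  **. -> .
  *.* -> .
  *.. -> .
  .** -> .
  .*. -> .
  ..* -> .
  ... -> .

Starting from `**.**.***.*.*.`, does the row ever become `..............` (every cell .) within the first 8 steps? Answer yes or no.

yes

*......*......
..............
all cells are . at step 2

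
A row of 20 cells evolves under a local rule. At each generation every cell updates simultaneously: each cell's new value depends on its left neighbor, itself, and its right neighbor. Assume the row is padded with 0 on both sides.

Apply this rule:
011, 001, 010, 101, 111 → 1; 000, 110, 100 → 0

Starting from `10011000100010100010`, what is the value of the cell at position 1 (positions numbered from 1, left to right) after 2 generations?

10110001100111100110
11100011001111001100
position 1 holds 1

1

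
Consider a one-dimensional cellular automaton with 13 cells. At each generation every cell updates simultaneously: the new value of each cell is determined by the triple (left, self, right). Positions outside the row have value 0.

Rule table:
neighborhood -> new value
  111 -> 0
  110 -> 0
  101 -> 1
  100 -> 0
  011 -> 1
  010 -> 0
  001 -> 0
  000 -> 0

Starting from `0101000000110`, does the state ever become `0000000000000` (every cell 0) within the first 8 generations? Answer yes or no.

yes

0010000000100
0000000000000
all cells are 0 at generation 2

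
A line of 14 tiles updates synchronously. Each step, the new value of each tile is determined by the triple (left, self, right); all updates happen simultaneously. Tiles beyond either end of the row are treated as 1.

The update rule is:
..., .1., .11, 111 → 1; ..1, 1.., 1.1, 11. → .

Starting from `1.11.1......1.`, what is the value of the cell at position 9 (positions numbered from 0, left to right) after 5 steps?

.

..1..1.1111.1.
..1..1.111..1.
..1..1.11...1.
..1..1.1..1.1.
..1..1.1..1.1.
position 9 holds .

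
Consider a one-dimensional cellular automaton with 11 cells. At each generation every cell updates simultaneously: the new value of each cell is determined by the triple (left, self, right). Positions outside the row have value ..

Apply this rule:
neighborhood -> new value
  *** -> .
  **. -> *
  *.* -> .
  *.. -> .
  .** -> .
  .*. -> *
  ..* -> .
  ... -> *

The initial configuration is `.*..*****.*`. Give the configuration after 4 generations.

generation 1: .*......*.*
generation 2: .*.****.*.*
generation 3: .*....*.*.*
generation 4: .*.**.*.*.*

.*.**.*.*.*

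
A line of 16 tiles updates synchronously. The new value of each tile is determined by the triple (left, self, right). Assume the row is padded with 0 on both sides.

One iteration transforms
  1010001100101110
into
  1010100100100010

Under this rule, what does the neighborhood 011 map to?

0

At position 6 the neighborhood is 011; the next row has 0 there.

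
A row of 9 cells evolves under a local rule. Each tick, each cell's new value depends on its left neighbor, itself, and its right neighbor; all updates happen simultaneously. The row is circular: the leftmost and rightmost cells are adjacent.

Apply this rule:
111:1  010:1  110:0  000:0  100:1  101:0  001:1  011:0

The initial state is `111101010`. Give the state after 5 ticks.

011001010
100111011
011010001
000011011
100100000

100100000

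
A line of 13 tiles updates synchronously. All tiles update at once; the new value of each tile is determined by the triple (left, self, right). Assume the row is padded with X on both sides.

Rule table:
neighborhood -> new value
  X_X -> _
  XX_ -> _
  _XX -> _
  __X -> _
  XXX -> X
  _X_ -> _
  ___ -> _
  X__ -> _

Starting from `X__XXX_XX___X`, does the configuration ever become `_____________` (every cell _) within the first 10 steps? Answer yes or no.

yes

step 1: ____X________
step 2: _____________
all cells are _ at step 2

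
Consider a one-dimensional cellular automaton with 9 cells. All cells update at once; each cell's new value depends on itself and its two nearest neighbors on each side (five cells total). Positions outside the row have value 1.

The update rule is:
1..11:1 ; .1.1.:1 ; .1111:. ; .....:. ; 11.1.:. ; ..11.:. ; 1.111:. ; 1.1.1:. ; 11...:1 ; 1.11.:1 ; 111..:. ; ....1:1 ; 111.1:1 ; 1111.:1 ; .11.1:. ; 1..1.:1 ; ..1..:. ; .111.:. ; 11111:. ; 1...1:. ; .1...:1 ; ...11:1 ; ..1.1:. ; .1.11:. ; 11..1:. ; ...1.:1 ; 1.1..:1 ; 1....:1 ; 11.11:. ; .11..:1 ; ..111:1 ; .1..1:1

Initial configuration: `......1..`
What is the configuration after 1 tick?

11..11.11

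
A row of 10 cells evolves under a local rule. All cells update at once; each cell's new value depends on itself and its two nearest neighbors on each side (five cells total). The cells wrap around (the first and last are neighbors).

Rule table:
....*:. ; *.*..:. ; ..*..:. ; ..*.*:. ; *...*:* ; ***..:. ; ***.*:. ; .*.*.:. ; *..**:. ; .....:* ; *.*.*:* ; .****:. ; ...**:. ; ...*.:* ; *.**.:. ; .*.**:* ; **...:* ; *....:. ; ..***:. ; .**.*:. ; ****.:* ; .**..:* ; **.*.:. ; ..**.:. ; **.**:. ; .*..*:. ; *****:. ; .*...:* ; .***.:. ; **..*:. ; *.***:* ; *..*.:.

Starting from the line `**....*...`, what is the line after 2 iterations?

iteration 1: .**..*.**.
iteration 2: ..*...*.*.

..*...*.*.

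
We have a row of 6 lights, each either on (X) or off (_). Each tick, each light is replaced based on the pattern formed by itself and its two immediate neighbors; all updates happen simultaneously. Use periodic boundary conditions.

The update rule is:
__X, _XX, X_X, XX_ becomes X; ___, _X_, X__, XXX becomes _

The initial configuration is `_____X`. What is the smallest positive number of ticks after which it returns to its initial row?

____X_
___X__
__X___
_X____
X_____
_____X

6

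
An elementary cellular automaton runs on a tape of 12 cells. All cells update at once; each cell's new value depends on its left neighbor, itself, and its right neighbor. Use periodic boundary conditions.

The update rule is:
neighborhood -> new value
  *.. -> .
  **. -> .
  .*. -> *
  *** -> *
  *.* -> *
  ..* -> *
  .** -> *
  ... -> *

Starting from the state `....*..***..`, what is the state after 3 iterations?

iteration 1: *****.***..*
iteration 2: ****.***..**
iteration 3: ***.***..***

***.***..***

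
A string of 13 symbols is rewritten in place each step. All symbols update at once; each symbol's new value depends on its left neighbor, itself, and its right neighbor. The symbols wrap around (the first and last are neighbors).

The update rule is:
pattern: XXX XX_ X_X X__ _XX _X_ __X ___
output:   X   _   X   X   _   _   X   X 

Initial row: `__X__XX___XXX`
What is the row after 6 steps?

XX_XX__XXX_X_
__X__XX_X_X_X
XX_XX__X_X_X_
__X__XX_X_X_X  (repeats step 2; period 2)
step 6: __X__XX_X_X_X

__X__XX_X_X_X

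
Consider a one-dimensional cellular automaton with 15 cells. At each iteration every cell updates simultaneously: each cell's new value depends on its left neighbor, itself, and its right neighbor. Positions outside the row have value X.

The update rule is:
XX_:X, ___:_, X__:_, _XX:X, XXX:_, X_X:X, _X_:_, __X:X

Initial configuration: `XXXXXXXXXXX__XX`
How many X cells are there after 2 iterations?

__________X_XX_
_________X_XXXX
count of X: 5

5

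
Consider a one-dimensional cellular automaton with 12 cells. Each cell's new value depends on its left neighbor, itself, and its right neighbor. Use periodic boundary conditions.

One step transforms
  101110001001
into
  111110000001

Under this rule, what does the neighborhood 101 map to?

1

At position 1 the neighborhood is 101; the next row has 1 there.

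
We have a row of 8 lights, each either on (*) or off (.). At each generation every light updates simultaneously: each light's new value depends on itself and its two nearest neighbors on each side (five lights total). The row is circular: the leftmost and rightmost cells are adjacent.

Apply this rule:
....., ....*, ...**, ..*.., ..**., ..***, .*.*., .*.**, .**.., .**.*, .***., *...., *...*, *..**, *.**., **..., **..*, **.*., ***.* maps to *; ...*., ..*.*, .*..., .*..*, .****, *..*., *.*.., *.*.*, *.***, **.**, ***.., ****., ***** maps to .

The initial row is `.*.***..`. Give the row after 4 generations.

..*.*.**
*..*.***
.*..*...
.*..*.**

.*..*.**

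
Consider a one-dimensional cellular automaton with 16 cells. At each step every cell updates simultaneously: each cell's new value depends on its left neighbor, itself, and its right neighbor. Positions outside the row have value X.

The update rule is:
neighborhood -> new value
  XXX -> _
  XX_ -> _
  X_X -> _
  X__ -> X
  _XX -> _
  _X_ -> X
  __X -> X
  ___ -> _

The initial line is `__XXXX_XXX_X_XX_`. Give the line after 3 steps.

XX_________X____
__X_______XXX__X
XXXX_____X___XX_

XXXX_____X___XX_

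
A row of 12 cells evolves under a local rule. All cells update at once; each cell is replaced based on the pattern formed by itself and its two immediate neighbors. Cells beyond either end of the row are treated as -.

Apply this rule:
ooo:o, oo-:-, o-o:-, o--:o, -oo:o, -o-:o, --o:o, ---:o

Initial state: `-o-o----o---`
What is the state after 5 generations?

oooooooo-ooo

generation 1: oo-ooooooooo
generation 2: o--oooooooo-
generation 3: oooooooooo-o
generation 4: ooooooooo--o
generation 5: oooooooo-ooo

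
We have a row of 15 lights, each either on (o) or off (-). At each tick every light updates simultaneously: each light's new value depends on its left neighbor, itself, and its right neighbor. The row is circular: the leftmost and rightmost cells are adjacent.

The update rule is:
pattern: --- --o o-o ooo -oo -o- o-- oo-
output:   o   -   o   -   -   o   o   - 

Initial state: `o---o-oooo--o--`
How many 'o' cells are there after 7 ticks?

ooo-oo----o-oo-
---o--ooo-oo--o
oo-oo----o--o-o
--o--ooo-oo-oo-
o-oo----o--o--o
-o--ooo-oo-oo--
-oo----o--o--oo
count of o: 6

6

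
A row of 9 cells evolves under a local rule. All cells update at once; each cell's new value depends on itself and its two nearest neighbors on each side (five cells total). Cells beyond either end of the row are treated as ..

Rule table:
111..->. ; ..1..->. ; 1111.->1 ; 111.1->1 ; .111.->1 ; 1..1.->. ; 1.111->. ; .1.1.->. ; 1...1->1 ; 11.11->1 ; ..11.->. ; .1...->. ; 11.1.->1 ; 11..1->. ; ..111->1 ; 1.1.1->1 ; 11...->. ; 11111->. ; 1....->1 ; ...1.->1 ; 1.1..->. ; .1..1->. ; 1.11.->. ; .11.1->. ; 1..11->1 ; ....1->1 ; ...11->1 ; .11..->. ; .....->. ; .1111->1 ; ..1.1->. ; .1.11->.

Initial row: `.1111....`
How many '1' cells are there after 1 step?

5

step 1: 1111..1..
count of 1: 5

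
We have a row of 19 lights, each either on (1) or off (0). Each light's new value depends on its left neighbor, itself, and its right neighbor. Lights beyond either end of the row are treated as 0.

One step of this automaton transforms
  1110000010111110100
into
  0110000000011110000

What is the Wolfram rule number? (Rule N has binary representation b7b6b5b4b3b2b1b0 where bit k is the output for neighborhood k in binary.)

192

position 1: 111 → 1  (bit 7 = 1)
position 2: 110 → 1  (bit 6 = 1)
position 9: 101 → 0  (bit 5 = 0)
position 3: 100 → 0  (bit 4 = 0)
position 0: 011 → 0  (bit 3 = 0)
position 8: 010 → 0  (bit 2 = 0)
position 7: 001 → 0  (bit 1 = 0)
position 4: 000 → 0  (bit 0 = 0)
bits b7..b0 = 11000000 = 192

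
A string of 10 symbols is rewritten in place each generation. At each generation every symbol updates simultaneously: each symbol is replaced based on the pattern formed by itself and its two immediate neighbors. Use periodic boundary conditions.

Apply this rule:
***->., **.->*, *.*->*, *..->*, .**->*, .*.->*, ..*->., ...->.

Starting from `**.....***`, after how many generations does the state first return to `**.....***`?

25

.**....*..
.***...**.
.*.**..***
******.*.*
.....*****
*....*...*
**...**..*
.**..***.*
****.*.***
...*****..
...*...**.
...**..***
*..***.*.*
**.*.*****
.*****....
.*...**...
.**..***..
.***.*.**.
.*.*******
****.....*
...**....*
*..***...*
**.*.**..*
.*******.*
**.....***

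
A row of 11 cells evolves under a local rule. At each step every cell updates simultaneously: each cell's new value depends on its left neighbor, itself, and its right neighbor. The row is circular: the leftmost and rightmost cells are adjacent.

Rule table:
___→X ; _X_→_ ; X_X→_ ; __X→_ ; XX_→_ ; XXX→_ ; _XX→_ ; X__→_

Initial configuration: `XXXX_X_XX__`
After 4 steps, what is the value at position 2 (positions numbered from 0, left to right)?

___________
XXXXXXXXXXX
___________  (repeats step 1; period 2)
step 4: XXXXXXXXXXX
position 2 holds X

X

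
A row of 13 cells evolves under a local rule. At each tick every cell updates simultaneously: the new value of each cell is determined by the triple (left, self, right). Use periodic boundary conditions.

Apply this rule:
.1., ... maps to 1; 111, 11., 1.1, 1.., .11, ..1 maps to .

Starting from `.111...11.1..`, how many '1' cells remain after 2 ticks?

.....1....1.1
.111.1.11.1.1
count of 1: 8

8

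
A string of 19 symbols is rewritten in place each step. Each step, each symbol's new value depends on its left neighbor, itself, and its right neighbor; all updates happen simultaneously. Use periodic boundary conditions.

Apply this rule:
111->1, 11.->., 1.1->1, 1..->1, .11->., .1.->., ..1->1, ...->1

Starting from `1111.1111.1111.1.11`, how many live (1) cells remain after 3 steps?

10

111.1.11.1.11.1.1.1
11.1.1..1.1..1.1.1.
..1.1.11.1.11.1.1.1
count of 1: 10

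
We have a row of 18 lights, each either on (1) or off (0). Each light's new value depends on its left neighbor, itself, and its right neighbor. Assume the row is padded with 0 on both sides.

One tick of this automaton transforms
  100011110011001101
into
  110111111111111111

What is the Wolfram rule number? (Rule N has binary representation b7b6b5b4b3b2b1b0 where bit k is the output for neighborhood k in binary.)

position 5: 111 → 1  (bit 7 = 1)
position 7: 110 → 1  (bit 6 = 1)
position 16: 101 → 1  (bit 5 = 1)
position 1: 100 → 1  (bit 4 = 1)
position 4: 011 → 1  (bit 3 = 1)
position 0: 010 → 1  (bit 2 = 1)
position 3: 001 → 1  (bit 1 = 1)
position 2: 000 → 0  (bit 0 = 0)
bits b7..b0 = 11111110 = 254

254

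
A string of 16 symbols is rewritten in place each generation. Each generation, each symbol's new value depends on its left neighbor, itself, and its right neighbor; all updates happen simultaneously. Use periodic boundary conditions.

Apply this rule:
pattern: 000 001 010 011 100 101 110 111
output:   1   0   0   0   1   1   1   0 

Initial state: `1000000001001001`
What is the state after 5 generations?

1111111100100100
0000000110010010
1111110011001001
0000011001100100
1111001100110011

1111001100110011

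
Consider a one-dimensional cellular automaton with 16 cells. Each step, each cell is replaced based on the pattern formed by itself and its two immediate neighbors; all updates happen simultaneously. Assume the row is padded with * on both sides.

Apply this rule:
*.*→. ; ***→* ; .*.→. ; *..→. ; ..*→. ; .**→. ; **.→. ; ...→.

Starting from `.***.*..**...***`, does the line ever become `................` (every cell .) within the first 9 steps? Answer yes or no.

yes

..*...........**
...............*
................
all cells are . at step 3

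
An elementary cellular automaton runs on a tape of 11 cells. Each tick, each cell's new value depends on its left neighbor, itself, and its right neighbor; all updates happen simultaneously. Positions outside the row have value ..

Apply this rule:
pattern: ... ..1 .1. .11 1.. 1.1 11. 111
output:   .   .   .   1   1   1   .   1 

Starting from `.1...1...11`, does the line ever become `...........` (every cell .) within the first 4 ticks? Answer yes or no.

no

..1...1..1.
...1...1..1
....1...1..
.....1...1.
tick 4 is .....1...1., still not uniform .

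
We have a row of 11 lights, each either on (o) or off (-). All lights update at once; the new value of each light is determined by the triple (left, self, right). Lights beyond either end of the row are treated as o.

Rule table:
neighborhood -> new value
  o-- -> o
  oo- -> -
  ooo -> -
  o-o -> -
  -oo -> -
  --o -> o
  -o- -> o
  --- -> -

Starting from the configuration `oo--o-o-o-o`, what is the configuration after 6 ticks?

o---o------

--ooo-o-o--
oo----o-ooo
--o--oo----
ooooo--o--o
-----ooooo-
o---o------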